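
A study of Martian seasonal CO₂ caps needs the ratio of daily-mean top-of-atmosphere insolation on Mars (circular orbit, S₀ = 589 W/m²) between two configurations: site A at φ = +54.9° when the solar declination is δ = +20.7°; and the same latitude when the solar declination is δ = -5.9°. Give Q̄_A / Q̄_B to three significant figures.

— Configuration A (φ=+54.9°):
cos H₀ = −tan(+54.9°) tan(+20.700°) = -0.5377, H₀ = 2.1384 rad.
Bracket: H₀ sin φ sin δ + cos φ cos δ sin H₀ = 2.1384×0.81815×0.35347 + 0.57501×0.93544×0.84317 = 0.618407 + 0.453530 = 1.071937.
Q̄ = (S₀/π) × [bracket] = (589/π) × 1.071937 = 200.97 W/m².
— Configuration B (φ=+54.9°):
cos H₀ = −tan(+54.9°) tan(-5.900°) = 0.1470, H₀ = 1.4232 rad.
Bracket: H₀ sin φ sin δ + cos φ cos δ sin H₀ = 1.4232×0.81815×-0.10279 + 0.57501×0.99470×0.98913 = -0.119688 + 0.565745 = 0.446057.
Q̄ = (S₀/π) × [bracket] = (589/π) × 0.446057 = 83.629 W/m².
Ratio Q̄_A / Q̄_B = 200.97 / 83.629 = 2.403.

Q̄_A / Q̄_B ≈ 2.40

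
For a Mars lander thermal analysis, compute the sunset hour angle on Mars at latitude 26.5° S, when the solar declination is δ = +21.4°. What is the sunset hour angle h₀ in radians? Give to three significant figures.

h₀ = 1.37 rad

cos h₀ = −tan ϕ · tan δ = −tan(-26.5°) × tan(+21.400°) = 0.1954, so h₀ = 1.3741 rad = 78.73°.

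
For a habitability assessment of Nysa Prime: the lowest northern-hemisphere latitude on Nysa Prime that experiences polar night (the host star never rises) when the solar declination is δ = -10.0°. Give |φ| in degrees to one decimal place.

Polar night requires cos H₀ = −tan φ tan δ ≥ 1, i.e. tan φ tan δ ≤ −1.
The boundary is |tan φ| · |tan δ| = 1, so |φ| = 90° − |δ| = 90° − 10.0° = 80.0° in the northern hemisphere.

|φ| = 80.0°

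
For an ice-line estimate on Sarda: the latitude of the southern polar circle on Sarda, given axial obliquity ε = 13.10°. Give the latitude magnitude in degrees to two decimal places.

The polar circle is the lowest latitude that experiences at least one full rotation of continuous darkness at the northern-summer solstice; it lies at |φ| = 90° − ε = 90° − 13.10° = 76.90°.

76.90°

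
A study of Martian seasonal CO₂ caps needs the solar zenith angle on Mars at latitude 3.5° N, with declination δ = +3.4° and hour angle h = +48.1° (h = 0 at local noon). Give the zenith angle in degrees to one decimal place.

cos θ_z = sin φ sin δ + cos φ cos δ cos h = 0.003621 + 0.665414 = 0.669035.
θ_z = arccos(0.669035) = 48.0°.

θ_z = 48.0°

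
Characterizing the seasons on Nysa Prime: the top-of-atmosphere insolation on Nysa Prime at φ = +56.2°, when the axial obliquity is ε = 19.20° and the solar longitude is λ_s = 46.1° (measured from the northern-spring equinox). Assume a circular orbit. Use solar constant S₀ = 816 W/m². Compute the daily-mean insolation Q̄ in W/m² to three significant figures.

Q̄ ≈ 230 W/m²

Solar declination: sin δ = sin ε · sin λ_s = sin 19.20° × sin 46.1° = 0.23697, so δ = +13.707°.
cos H₀ = −tan(+56.2°) tan(+13.707°) = -0.3644, H₀ = 1.9437 rad.
Bracket: H₀ sin φ sin δ + cos φ cos δ sin H₀ = 1.9437×0.83098×0.23697 + 0.55630×0.97152×0.93126 = 0.382748 + 0.503306 = 0.886054.
Q̄ = (S₀/π) × [bracket] = (816/π) × 0.886054 = 230.1 W/m².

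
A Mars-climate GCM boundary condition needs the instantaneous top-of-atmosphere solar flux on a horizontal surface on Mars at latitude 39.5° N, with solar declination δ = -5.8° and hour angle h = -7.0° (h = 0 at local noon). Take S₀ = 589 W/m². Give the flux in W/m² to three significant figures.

411 W/m²

cos θ_z = sin φ sin δ + cos φ cos δ cos h = -0.064280 + 0.761952 = 0.697672.
Flux = S₀ · cos θ_z = 589 × 0.697672 = 410.9 W/m².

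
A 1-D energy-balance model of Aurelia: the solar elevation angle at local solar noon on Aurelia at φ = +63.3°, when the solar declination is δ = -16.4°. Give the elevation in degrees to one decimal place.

10.3°

At local noon the hour angle is zero, so the zenith angle equals |φ − δ| = |+63.3° − (-16.400°)| = 79.700°.
Elevation = 90° − 79.700° = 10.3°.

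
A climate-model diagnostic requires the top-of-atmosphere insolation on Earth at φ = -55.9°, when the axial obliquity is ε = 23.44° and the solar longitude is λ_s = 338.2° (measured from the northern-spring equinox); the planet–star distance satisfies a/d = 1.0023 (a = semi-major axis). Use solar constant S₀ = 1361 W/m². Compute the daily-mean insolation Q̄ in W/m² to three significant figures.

Solar declination: sin δ = sin ε · sin λ_s = sin 23.44° × sin 338.2° = -0.14773, so δ = -8.495°.
cos H₀ = −tan(-55.9°) tan(-8.495°) = -0.2206, H₀ = 1.7932 rad.
Bracket: H₀ sin φ sin δ + cos φ cos δ sin H₀ = 1.7932×-0.82806×-0.14773 + 0.56064×0.98903×0.97536 = 0.219361 + 0.540827 = 0.760188.
Inverse-square distance factor (a/d)² = 1.0023² = 1.004605.
Q̄ = (S₀/π) × 1.004605 × [bracket] = (1361/π) × 1.004605 × 0.760188 = 330.8 W/m².

Q̄ ≈ 331 W/m²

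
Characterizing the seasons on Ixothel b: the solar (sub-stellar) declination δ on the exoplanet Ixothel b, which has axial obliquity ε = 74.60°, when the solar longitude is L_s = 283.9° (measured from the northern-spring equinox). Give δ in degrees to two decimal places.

sin δ = sin ε · sin L_s = sin 74.60° × sin 283.9° = -0.935863.
δ = arcsin(-0.935863) = -69.37°.

δ = -69.37°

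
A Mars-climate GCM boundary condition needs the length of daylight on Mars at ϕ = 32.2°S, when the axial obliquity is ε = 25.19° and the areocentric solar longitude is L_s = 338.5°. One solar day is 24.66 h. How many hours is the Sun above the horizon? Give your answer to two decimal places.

sin δ = sin 25.19° × sin 338.5° = -0.15599, so δ = -8.974°.
cos h₀ = −tan ϕ · tan δ = −tan(-32.2°) × tan(-8.974°) = -0.0995, so h₀ = 1.6704 rad = 95.71°.
Daylight = 2h₀/(2π) × 24.66 h = (1.6704/π) × 24.66 = 13.11 h.

13.11 h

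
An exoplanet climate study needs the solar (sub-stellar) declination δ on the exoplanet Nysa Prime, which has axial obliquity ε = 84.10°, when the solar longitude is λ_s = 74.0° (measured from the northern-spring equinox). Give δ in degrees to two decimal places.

sin δ = sin ε · sin λ_s = sin 84.10° × sin 74.0° = 0.956170.
δ = arcsin(0.956170) = +72.97°.

δ = +72.97°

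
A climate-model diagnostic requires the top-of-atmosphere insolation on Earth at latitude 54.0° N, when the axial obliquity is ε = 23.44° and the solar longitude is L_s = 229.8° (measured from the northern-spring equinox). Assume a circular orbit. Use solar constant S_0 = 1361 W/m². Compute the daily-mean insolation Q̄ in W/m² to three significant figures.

Q̄ ≈ 99.1 W/m²

Solar declination: sin δ = sin ε · sin L_s = sin 23.44° × sin 229.8° = -0.30383, so δ = -17.688°.
cos h₀ = −tan(+54.0°) tan(-17.688°) = 0.4389, h₀ = 1.1164 rad.
Bracket: h₀ sin ϕ sin δ + cos ϕ cos δ sin h₀ = 1.1164×0.80902×-0.30383 + 0.58779×0.95273×0.89852 = -0.274416 + 0.503176 = 0.228760.
Q̄ = (S_0/π) × [bracket] = (1361/π) × 0.228760 = 99.10 W/m².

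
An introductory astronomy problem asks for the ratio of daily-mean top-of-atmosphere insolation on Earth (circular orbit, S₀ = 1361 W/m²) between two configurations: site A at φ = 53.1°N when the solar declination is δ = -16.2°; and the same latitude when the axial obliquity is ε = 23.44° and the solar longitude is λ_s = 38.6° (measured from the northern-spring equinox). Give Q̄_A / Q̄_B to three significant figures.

— Configuration A (φ=+53.1°):
cos H₀ = −tan(+53.1°) tan(-16.200°) = 0.3869, H₀ = 1.1735 rad.
Bracket: H₀ sin φ sin δ + cos φ cos δ sin H₀ = 1.1735×0.79968×-0.27899 + 0.60042×0.96029×0.92210 = -0.261811 + 0.531662 = 0.269851.
Q̄ = (S₀/π) × [bracket] = (1361/π) × 0.269851 = 116.90 W/m².
— Configuration B (φ=+53.1°):
Solar declination: sin δ = sin ε · sin λ_s = sin 23.44° × sin 38.6° = 0.24817, so δ = +14.369°.
cos H₀ = −tan(+53.1°) tan(+14.369°) = -0.3412, H₀ = 1.9190 rad.
Bracket: H₀ sin φ sin δ + cos φ cos δ sin H₀ = 1.9190×0.79968×0.24817 + 0.60042×0.96872×0.93999 = 0.380838 + 0.546735 = 0.927573.
Q̄ = (S₀/π) × [bracket] = (1361/π) × 0.927573 = 401.84 W/m².
Ratio Q̄_A / Q̄_B = 116.90 / 401.84 = 0.2909.

Q̄_A / Q̄_B ≈ 0.291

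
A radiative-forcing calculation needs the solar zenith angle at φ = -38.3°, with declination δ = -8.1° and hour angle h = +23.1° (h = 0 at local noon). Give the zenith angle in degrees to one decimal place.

θ_z = 36.7°

cos θ_z = sin φ sin δ + cos φ cos δ cos h = 0.087328 + 0.714653 = 0.801981.
θ_z = arccos(0.801981) = 36.7°.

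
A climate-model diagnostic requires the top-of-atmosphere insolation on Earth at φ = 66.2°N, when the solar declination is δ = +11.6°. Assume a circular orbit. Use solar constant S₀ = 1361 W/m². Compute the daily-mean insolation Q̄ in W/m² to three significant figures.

cos H₀ = −tan(+66.2°) tan(+11.600°) = -0.4654, H₀ = 2.0549 rad.
Bracket: H₀ sin φ sin δ + cos φ cos δ sin H₀ = 2.0549×0.91496×0.20108 + 0.40355×0.97958×0.88509 = 0.378061 + 0.349884 = 0.727945.
Q̄ = (S₀/π) × [bracket] = (1361/π) × 0.727945 = 315.4 W/m².

Q̄ ≈ 315 W/m²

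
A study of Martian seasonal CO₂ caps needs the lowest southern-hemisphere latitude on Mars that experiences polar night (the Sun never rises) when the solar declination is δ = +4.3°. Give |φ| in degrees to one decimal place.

|φ| = 85.7°

Polar night requires cos H₀ = −tan φ tan δ ≥ 1, i.e. tan φ tan δ ≤ −1.
The boundary is |tan φ| · |tan δ| = 1, so |φ| = 90° − |δ| = 90° − 4.3° = 85.7° in the southern hemisphere.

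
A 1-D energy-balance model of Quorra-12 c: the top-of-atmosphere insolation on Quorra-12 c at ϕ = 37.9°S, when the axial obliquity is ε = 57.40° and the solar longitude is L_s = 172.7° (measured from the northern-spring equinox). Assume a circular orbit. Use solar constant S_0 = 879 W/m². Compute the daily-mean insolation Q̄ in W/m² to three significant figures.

Q̄ ≈ 191 W/m²

Solar declination: sin δ = sin ε · sin L_s = sin 57.40° × sin 172.7° = 0.10705, so δ = +6.145°.
cos h₀ = −tan(-37.9°) tan(+6.145°) = 0.0838, h₀ = 1.4869 rad.
Bracket: h₀ sin ϕ sin δ + cos ϕ cos δ sin h₀ = 1.4869×-0.61429×0.10705 + 0.78908×0.99425×0.99648 = -0.097778 + 0.781781 = 0.684003.
Q̄ = (S_0/π) × [bracket] = (879/π) × 0.684003 = 191.4 W/m².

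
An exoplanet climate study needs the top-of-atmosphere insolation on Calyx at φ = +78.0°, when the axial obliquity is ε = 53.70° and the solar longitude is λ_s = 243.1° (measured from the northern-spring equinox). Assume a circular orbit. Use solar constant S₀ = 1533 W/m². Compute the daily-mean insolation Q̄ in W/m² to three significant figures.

Q̄ ≈ 0.00 W/m²

Solar declination: sin δ = sin ε · sin λ_s = sin 53.70° × sin 243.1° = -0.71872, so δ = -45.949°.
cos H₀ = −tan(+78.0°) tan(-45.949°) = 4.8632 ≥ 1 ⇒ polar night, H₀ = 0 and Q̄ = 0.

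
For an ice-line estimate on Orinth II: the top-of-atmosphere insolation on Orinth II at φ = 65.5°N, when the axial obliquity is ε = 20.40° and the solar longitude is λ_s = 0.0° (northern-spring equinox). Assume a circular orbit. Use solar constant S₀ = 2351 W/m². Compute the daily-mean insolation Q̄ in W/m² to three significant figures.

Solar declination: sin δ = sin ε · sin λ_s = sin 20.40° × sin 0.0° = 0.00000, so δ = +0.000°.
cos H₀ = −tan(+65.5°) tan(+0.000°) = -0.0000, H₀ = 1.5708 rad.
Bracket: H₀ sin φ sin δ + cos φ cos δ sin H₀ = 1.5708×0.90996×0.00000 + 0.41469×1.00000×1.00000 = 0.000000 + 0.414690 = 0.414690.
Q̄ = (S₀/π) × [bracket] = (2351/π) × 0.414690 = 310.3 W/m².

Q̄ ≈ 310 W/m²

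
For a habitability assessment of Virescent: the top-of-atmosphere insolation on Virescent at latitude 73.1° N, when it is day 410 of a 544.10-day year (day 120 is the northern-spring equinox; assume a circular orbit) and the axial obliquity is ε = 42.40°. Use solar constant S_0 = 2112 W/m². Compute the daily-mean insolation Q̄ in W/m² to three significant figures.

Q̄ ≈ 74.3 W/m²

Solar longitude: L_s = 360° × (410 − 120)/544.10 = 191.876°.
sin δ = sin 42.40° × sin 191.876° = -0.13877, so δ = -7.977°.
cos h₀ = −tan(+73.1°) tan(-7.977°) = 0.4612, h₀ = 1.0914 rad.
Bracket: h₀ sin ϕ sin δ + cos ϕ cos δ sin h₀ = 1.0914×0.95681×-0.13877 + 0.29070×0.99032×0.88729 = -0.144912 + 0.255438 = 0.110526.
Q̄ = (S_0/π) × [bracket] = (2112/π) × 0.110526 = 74.30 W/m².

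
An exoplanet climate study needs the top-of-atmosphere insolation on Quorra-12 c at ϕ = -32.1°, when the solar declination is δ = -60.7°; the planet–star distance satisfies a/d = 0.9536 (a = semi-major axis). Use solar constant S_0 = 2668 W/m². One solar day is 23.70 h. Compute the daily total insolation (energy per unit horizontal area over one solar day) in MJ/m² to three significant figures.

95.9 MJ/m²

cos h₀ = −tan(-32.1°) tan(-60.700°) = -1.1178 ≤ −1 ⇒ polar day, h₀ = π.
Bracket: h₀ sin ϕ sin δ + cos ϕ cos δ sin h₀ = 3.1416×-0.53140×-0.87207 + 0.84712×0.48938×0.00000 = 1.455874 + 0.000000 = 1.455874.
Inverse-square distance factor (a/d)² = 0.9536² = 0.909353.
Q̄ = (S_0/π) × 0.909353 × [bracket] = (2668/π) × 0.909353 × 1.455874 = 1124.3 W/m².
Daily total = Q̄ × 23.70 h × 3600 s/h = 1124.3 × 23.70 × 3600 / 10⁶ = 95.93 MJ/m².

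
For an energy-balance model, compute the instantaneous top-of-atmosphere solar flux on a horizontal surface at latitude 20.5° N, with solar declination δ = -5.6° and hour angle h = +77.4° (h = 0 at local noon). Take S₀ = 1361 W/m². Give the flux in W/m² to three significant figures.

cos θ_z = sin φ sin δ + cos φ cos δ cos h = -0.034174 + 0.203354 = 0.169180.
Flux = S₀ · cos θ_z = 1361 × 0.169180 = 230.3 W/m².

230 W/m²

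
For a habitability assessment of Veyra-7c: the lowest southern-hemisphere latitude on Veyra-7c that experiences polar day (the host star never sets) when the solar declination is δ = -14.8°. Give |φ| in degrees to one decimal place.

|φ| = 75.2°

Polar day requires cos H₀ = −tan φ tan δ ≤ −1, i.e. tan φ tan δ ≥ 1.
The boundary is |tan φ| · |tan δ| = 1, so |φ| = 90° − |δ| = 90° − 14.8° = 75.2° in the southern hemisphere.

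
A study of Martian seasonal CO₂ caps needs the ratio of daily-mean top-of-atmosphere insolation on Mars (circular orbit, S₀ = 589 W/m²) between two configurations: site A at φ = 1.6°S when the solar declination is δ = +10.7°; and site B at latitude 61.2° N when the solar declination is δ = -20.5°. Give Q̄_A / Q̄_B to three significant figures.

— Configuration A (φ=-1.6°):
cos H₀ = −tan(-1.6°) tan(+10.700°) = 0.0053, H₀ = 1.5655 rad.
Bracket: H₀ sin φ sin δ + cos φ cos δ sin H₀ = 1.5655×-0.02792×0.18567 + 0.99961×0.98261×0.99999 = -0.008115 + 0.982217 = 0.974102.
Q̄ = (S₀/π) × [bracket] = (589/π) × 0.974102 = 182.63 W/m².
— Configuration B (φ=+61.2°):
cos H₀ = −tan(+61.2°) tan(-20.500°) = 0.6801, H₀ = 0.8229 rad.
Bracket: H₀ sin φ sin δ + cos φ cos δ sin H₀ = 0.8229×0.87631×-0.35021 + 0.48175×0.93667×0.73313 = -0.252542 + 0.330818 = 0.078276.
Q̄ = (S₀/π) × [bracket] = (589/π) × 0.078276 = 14.676 W/m².
Ratio Q̄_A / Q̄_B = 182.63 / 14.676 = 12.44.

Q̄_A / Q̄_B ≈ 12.4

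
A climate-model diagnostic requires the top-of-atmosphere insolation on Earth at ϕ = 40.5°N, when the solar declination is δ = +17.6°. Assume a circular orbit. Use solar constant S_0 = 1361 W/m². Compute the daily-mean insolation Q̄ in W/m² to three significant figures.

Q̄ ≈ 459 W/m²

cos h₀ = −tan(+40.5°) tan(+17.600°) = -0.2709, h₀ = 1.8452 rad.
Bracket: h₀ sin ϕ sin δ + cos ϕ cos δ sin h₀ = 1.8452×0.64945×0.30237 + 0.76041×0.95319×0.96260 = 0.362350 + 0.697707 = 1.060057.
Q̄ = (S_0/π) × [bracket] = (1361/π) × 1.060057 = 459.2 W/m².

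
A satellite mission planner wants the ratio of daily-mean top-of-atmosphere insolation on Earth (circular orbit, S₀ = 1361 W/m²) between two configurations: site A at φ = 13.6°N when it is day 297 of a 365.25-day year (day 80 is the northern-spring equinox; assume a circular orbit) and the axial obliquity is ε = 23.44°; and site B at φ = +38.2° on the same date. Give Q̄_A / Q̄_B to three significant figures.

Q̄_A / Q̄_B ≈ 1.54

— Configuration A (φ=+13.6°):
Solar longitude: λ_s = 360° × (297 − 80)/365.25 = 213.881°.
sin δ = sin 23.44° × sin 213.881° = -0.22175, so δ = -12.812°.
cos H₀ = −tan(+13.6°) tan(-12.812°) = 0.0550, H₀ = 1.5158 rad.
Bracket: H₀ sin φ sin δ + cos φ cos δ sin H₀ = 1.5158×0.23514×-0.22175 + 0.97196×0.97510×0.99849 = -0.079037 + 0.946327 = 0.867290.
Q̄ = (S₀/π) × [bracket] = (1361/π) × 0.867290 = 375.73 W/m².
— Configuration B (φ=+38.2°):
cos H₀ = −tan(+38.2°) tan(-12.812°) = 0.1790, H₀ = 1.3909 rad.
Bracket: H₀ sin φ sin δ + cos φ cos δ sin H₀ = 1.3909×0.61841×-0.22175 + 0.78586×0.97510×0.98386 = -0.190737 + 0.753924 = 0.563187.
Q̄ = (S₀/π) × [bracket] = (1361/π) × 0.563187 = 243.98 W/m².
Ratio Q̄_A / Q̄_B = 375.73 / 243.98 = 1.540.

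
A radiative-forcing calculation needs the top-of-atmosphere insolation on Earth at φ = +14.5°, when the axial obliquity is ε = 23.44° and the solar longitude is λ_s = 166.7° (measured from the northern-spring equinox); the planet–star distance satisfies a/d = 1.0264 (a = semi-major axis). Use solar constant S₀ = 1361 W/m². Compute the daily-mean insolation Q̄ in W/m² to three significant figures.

Solar declination: sin δ = sin ε · sin λ_s = sin 23.44° × sin 166.7° = 0.09151, so δ = +5.251°.
cos H₀ = −tan(+14.5°) tan(+5.251°) = -0.0238, H₀ = 1.5946 rad.
Bracket: H₀ sin φ sin δ + cos φ cos δ sin H₀ = 1.5946×0.25038×0.09151 + 0.96815×0.99580×0.99972 = 0.036536 + 0.963814 = 1.000350.
Inverse-square distance factor (a/d)² = 1.0264² = 1.053497.
Q̄ = (S₀/π) × 1.053497 × [bracket] = (1361/π) × 1.053497 × 1.000350 = 456.6 W/m².

Q̄ ≈ 457 W/m²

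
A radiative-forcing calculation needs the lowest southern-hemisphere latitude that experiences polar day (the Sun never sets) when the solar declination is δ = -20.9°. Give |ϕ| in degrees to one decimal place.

|ϕ| = 69.1°

Polar day requires cos h₀ = −tan ϕ tan δ ≤ −1, i.e. tan ϕ tan δ ≥ 1.
The boundary is |tan ϕ| · |tan δ| = 1, so |ϕ| = 90° − |δ| = 90° − 20.9° = 69.1° in the southern hemisphere.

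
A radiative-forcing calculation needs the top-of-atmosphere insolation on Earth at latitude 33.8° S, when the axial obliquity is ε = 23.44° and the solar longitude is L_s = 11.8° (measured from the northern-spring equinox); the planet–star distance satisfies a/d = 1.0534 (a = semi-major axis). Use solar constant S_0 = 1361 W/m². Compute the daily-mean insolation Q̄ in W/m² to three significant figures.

Solar declination: sin δ = sin ε · sin L_s = sin 23.44° × sin 11.8° = 0.08135, so δ = +4.666°.
cos h₀ = −tan(-33.8°) tan(+4.666°) = 0.0546, h₀ = 1.5161 rad.
Bracket: h₀ sin ϕ sin δ + cos ϕ cos δ sin h₀ = 1.5161×-0.55630×0.08135 + 0.83098×0.99669×0.99851 = -0.068611 + 0.826995 = 0.758384.
Inverse-square distance factor (a/d)² = 1.0534² = 1.109652.
Q̄ = (S_0/π) × 1.109652 × [bracket] = (1361/π) × 1.109652 × 0.758384 = 364.6 W/m².

Q̄ ≈ 365 W/m²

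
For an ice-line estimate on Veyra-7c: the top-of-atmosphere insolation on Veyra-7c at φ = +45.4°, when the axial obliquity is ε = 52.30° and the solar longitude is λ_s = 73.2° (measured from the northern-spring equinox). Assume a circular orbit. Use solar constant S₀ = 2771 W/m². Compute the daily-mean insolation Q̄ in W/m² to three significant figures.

Q̄ ≈ 1.49e+03 W/m²

Solar declination: sin δ = sin ε · sin λ_s = sin 52.30° × sin 73.2° = 0.75745, so δ = +49.240°.
cos H₀ = −tan(+45.4°) tan(+49.240°) = -1.1765 ≤ −1 ⇒ polar day, H₀ = π.
Bracket: H₀ sin φ sin δ + cos φ cos δ sin H₀ = 3.1416×0.71203×0.75745 + 0.70215×0.65289×0.00000 = 1.694350 + 0.000000 = 1.694350.
Q̄ = (S₀/π) × [bracket] = (2771/π) × 1.694350 = 1494 W/m².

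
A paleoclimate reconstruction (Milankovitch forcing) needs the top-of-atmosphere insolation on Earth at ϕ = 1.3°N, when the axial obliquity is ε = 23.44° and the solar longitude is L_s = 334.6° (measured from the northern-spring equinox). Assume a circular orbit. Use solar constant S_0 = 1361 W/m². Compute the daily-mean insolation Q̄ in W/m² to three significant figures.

Q̄ ≈ 424 W/m²

Solar declination: sin δ = sin ε · sin L_s = sin 23.44° × sin 334.6° = -0.17063, so δ = -9.824°.
cos h₀ = −tan(+1.3°) tan(-9.824°) = 0.0039, h₀ = 1.5669 rad.
Bracket: h₀ sin ϕ sin δ + cos ϕ cos δ sin h₀ = 1.5669×0.02269×-0.17063 + 0.99974×0.98534×0.99999 = -0.006066 + 0.985074 = 0.979008.
Q̄ = (S_0/π) × [bracket] = (1361/π) × 0.979008 = 424.1 W/m².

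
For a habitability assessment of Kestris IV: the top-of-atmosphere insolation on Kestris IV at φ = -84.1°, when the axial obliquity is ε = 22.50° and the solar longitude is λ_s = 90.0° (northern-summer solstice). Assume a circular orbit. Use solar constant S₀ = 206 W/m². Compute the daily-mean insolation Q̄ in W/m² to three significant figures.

Solar declination: sin δ = sin ε · sin λ_s = sin 22.50° × sin 90.0° = 0.38268, so δ = +22.500°.
cos H₀ = −tan(-84.1°) tan(+22.500°) = 4.0083 ≥ 1 ⇒ polar night, H₀ = 0 and Q̄ = 0.

Q̄ ≈ 0.00 W/m²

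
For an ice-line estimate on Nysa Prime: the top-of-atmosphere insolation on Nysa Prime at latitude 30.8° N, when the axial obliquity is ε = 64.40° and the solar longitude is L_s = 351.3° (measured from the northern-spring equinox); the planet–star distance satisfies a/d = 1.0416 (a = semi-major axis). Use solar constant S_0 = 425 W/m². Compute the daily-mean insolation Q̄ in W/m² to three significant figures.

Solar declination: sin δ = sin ε · sin L_s = sin 64.40° × sin 351.3° = -0.13641, so δ = -7.840°.
cos h₀ = −tan(+30.8°) tan(-7.840°) = 0.0821, h₀ = 1.4886 rad.
Bracket: h₀ sin ϕ sin δ + cos ϕ cos δ sin h₀ = 1.4886×0.51204×-0.13641 + 0.85896×0.99065×0.99663 = -0.103975 + 0.848061 = 0.744086.
Inverse-square distance factor (a/d)² = 1.0416² = 1.084931.
Q̄ = (S_0/π) × 1.084931 × [bracket] = (425/π) × 1.084931 × 0.744086 = 109.2 W/m².

Q̄ ≈ 109 W/m²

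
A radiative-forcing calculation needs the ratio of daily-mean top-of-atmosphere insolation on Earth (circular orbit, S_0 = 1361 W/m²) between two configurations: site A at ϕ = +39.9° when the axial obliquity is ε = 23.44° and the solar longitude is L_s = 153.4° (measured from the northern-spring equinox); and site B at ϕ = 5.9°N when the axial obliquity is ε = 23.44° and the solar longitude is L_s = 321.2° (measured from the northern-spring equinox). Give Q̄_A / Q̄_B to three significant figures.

Q̄_A / Q̄_B ≈ 1.02

— Configuration A (ϕ=+39.9°):
Solar declination: sin δ = sin ε · sin L_s = sin 23.44° × sin 153.4° = 0.17811, so δ = +10.260°.
cos h₀ = −tan(+39.9°) tan(+10.260°) = -0.1513, h₀ = 1.7227 rad.
Bracket: h₀ sin ϕ sin δ + cos ϕ cos δ sin h₀ = 1.7227×0.64145×0.17811 + 0.76717×0.98401×0.98848 = 0.196816 + 0.746206 = 0.943022.
Q̄ = (S_0/π) × [bracket] = (1361/π) × 0.943022 = 408.54 W/m².
— Configuration B (ϕ=+5.9°):
Solar declination: sin δ = sin ε · sin L_s = sin 23.44° × sin 321.2° = -0.24926, so δ = -14.433°.
cos h₀ = −tan(+5.9°) tan(-14.433°) = 0.0266, h₀ = 1.5442 rad.
Bracket: h₀ sin ϕ sin δ + cos ϕ cos δ sin h₀ = 1.5442×0.10279×-0.24926 + 0.99470×0.96844×0.99965 = -0.039565 + 0.962970 = 0.923405.
Q̄ = (S_0/π) × [bracket] = (1361/π) × 0.923405 = 400.04 W/m².
Ratio Q̄_A / Q̄_B = 408.54 / 400.04 = 1.021.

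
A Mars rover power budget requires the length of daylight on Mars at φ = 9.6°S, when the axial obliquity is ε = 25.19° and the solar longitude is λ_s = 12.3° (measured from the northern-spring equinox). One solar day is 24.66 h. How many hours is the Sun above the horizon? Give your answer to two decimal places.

12.21 h

Solar declination: sin δ = sin ε · sin λ_s = sin 25.19° × sin 12.3° = 0.09067, so δ = +5.202°.
cos H₀ = −tan φ · tan δ = −tan(-9.6°) × tan(+5.202°) = 0.0154, so H₀ = 1.5554 rad = 89.12°.
Daylight = 2H₀/(2π) × 24.66 h = (1.5554/π) × 24.66 = 12.21 h.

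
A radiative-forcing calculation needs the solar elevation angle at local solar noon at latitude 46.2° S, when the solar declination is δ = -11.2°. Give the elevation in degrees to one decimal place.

At local noon the hour angle is zero, so the zenith angle equals |φ − δ| = |-46.2° − (-11.200°)| = 35.000°.
Elevation = 90° − 35.000° = 55.0°.

55.0°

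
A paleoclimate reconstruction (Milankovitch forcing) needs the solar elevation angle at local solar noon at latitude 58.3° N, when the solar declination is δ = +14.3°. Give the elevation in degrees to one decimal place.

46.0°

At local noon the hour angle is zero, so the zenith angle equals |ϕ − δ| = |+58.3° − (+14.300°)| = 44.000°.
Elevation = 90° − 44.000° = 46.0°.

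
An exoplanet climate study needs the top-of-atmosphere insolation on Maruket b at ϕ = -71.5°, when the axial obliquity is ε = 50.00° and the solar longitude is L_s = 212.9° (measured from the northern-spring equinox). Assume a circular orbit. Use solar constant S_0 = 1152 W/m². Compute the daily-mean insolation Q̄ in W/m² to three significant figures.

Q̄ ≈ 455 W/m²

Solar declination: sin δ = sin ε · sin L_s = sin 50.00° × sin 212.9° = -0.41610, so δ = -24.588°.
cos h₀ = −tan(-71.5°) tan(-24.588°) = -1.3676 ≤ −1 ⇒ polar day, h₀ = π.
Bracket: h₀ sin ϕ sin δ + cos ϕ cos δ sin h₀ = 3.1416×-0.94832×-0.41610 + 0.31730×0.90932×0.00000 = 1.239663 + 0.000000 = 1.239663.
Q̄ = (S_0/π) × [bracket] = (1152/π) × 1.239663 = 454.6 W/m².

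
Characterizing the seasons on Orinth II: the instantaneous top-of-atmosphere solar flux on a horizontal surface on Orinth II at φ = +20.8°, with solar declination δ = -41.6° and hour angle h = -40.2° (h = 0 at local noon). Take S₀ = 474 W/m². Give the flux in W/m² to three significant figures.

cos θ_z = sin φ sin δ + cos φ cos δ cos h = -0.235765 + 0.533940 = 0.298175.
Flux = S₀ · cos θ_z = 474 × 0.298175 = 141.3 W/m².

141 W/m²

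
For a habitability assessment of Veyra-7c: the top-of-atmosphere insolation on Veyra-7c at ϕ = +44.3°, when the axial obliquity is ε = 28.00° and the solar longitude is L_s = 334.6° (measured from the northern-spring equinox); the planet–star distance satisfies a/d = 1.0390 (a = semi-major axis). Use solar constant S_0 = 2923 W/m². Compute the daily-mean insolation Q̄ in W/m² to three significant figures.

Q̄ ≈ 496 W/m²

Solar declination: sin δ = sin ε · sin L_s = sin 28.00° × sin 334.6° = -0.20137, so δ = -11.617°.
cos h₀ = −tan(+44.3°) tan(-11.617°) = 0.2006, h₀ = 1.3688 rad.
Bracket: h₀ sin ϕ sin δ + cos ϕ cos δ sin h₀ = 1.3688×0.69842×-0.20137 + 0.71569×0.97951×0.97967 = -0.192509 + 0.686774 = 0.494265.
Inverse-square distance factor (a/d)² = 1.0390² = 1.079521.
Q̄ = (S_0/π) × 1.079521 × [bracket] = (2923/π) × 1.079521 × 0.494265 = 496.4 W/m².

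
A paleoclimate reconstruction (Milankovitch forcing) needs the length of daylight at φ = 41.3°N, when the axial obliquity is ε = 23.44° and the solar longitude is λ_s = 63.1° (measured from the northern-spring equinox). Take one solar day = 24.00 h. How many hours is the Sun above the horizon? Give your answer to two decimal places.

Solar declination: sin δ = sin ε · sin λ_s = sin 23.44° × sin 63.1° = 0.35475, so δ = +20.778°.
cos H₀ = −tan φ · tan δ = −tan(+41.3°) × tan(+20.778°) = -0.3333, so H₀ = 1.9106 rad = 109.47°.
Daylight = 2H₀/(2π) × 24.00 h = (1.9106/π) × 24.00 = 14.60 h.

14.60 h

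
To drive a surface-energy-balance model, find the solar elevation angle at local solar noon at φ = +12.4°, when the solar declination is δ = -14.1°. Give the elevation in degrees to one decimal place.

63.5°

At local noon the hour angle is zero, so the zenith angle equals |φ − δ| = |+12.4° − (-14.100°)| = 26.500°.
Elevation = 90° − 26.500° = 63.5°.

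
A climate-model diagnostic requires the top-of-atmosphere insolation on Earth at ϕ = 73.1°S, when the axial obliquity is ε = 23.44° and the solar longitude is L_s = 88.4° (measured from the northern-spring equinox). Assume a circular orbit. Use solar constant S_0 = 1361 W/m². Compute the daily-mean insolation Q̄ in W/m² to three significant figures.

Q̄ ≈ 0.00 W/m²

Solar declination: sin δ = sin ε · sin L_s = sin 23.44° × sin 88.4° = 0.39763, so δ = +23.430°.
cos h₀ = −tan(-73.1°) tan(+23.430°) = 1.4264 ≥ 1 ⇒ polar night, h₀ = 0 and Q̄ = 0.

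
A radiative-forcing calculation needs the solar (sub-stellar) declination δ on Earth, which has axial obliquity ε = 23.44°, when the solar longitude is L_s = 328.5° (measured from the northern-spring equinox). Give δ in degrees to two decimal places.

δ = -12.00°

sin δ = sin ε · sin L_s = sin 23.44° × sin 328.5° = -0.207844.
δ = arcsin(-0.207844) = -12.00°.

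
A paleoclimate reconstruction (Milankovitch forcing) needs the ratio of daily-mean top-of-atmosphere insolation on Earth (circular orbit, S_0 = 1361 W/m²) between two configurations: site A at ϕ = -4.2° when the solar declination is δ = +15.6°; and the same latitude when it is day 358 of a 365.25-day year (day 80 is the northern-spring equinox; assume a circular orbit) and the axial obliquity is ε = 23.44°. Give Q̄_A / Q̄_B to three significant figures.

Q̄_A / Q̄_B ≈ 0.967

— Configuration A (ϕ=-4.2°):
cos h₀ = −tan(-4.2°) tan(+15.600°) = 0.0205, h₀ = 1.5503 rad.
Bracket: h₀ sin ϕ sin δ + cos ϕ cos δ sin h₀ = 1.5503×-0.07324×0.26892 + 0.99731×0.96316×0.99979 = -0.030534 + 0.960367 = 0.929833.
Q̄ = (S_0/π) × [bracket] = (1361/π) × 0.929833 = 402.82 W/m².
— Configuration B (ϕ=-4.2°):
Solar longitude: L_s = 360° × (358 − 80)/365.25 = 274.004°.
sin δ = sin 23.44° × sin 274.004° = -0.39682, so δ = -23.379°.
cos h₀ = −tan(-4.2°) tan(-23.379°) = -0.0317, h₀ = 1.6025 rad.
Bracket: h₀ sin ϕ sin δ + cos ϕ cos δ sin h₀ = 1.6025×-0.07324×-0.39682 + 0.99731×0.91790×0.99950 = 0.046574 + 0.914973 = 0.961547.
Q̄ = (S_0/π) × [bracket] = (1361/π) × 0.961547 = 416.56 W/m².
Ratio Q̄_A / Q̄_B = 402.82 / 416.56 = 0.9670.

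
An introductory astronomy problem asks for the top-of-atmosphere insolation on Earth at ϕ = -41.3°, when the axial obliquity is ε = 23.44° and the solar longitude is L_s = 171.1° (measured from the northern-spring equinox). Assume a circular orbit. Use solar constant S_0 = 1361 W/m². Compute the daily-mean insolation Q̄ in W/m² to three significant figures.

Solar declination: sin δ = sin ε · sin L_s = sin 23.44° × sin 171.1° = 0.06154, so δ = +3.528°.
cos h₀ = −tan(-41.3°) tan(+3.528°) = 0.0542, h₀ = 1.5166 rad.
Bracket: h₀ sin ϕ sin δ + cos ϕ cos δ sin h₀ = 1.5166×-0.66000×0.06154 + 0.75126×0.99810×0.99853 = -0.061599 + 0.748730 = 0.687131.
Q̄ = (S_0/π) × [bracket] = (1361/π) × 0.687131 = 297.7 W/m².

Q̄ ≈ 298 W/m²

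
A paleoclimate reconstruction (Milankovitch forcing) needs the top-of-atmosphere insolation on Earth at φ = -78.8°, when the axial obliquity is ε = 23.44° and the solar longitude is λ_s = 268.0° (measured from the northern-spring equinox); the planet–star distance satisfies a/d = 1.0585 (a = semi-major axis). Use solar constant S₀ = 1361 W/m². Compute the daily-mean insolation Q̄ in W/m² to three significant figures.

Q̄ ≈ 595 W/m²

Solar declination: sin δ = sin ε · sin λ_s = sin 23.44° × sin 268.0° = -0.39755, so δ = -23.425°.
cos H₀ = −tan(-78.8°) tan(-23.425°) = -2.1881 ≤ −1 ⇒ polar day, H₀ = π.
Bracket: H₀ sin φ sin δ + cos φ cos δ sin H₀ = 3.1416×-0.98096×-0.39755 + 0.19423×0.91758×0.00000 = 1.225163 + 0.000000 = 1.225163.
Inverse-square distance factor (a/d)² = 1.0585² = 1.120422.
Q̄ = (S₀/π) × 1.120422 × [bracket] = (1361/π) × 1.120422 × 1.225163 = 594.7 W/m².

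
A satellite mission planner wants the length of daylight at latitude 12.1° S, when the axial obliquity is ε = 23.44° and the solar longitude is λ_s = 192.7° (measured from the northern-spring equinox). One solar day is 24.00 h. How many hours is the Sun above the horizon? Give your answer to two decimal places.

Solar declination: sin δ = sin ε · sin λ_s = sin 23.44° × sin 192.7° = -0.08745, so δ = -5.017°.
cos H₀ = −tan φ · tan δ = −tan(-12.1°) × tan(-5.017°) = -0.0188, so H₀ = 1.5896 rad = 91.08°.
Daylight = 2H₀/(2π) × 24.00 h = (1.5896/π) × 24.00 = 12.14 h.

12.14 h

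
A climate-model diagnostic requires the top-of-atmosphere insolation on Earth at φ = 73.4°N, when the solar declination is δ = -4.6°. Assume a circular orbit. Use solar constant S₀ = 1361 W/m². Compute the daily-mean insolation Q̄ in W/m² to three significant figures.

Q̄ ≈ 75.6 W/m²

cos H₀ = −tan(+73.4°) tan(-4.600°) = 0.2699, H₀ = 1.2975 rad.
Bracket: H₀ sin φ sin δ + cos φ cos δ sin H₀ = 1.2975×0.95832×-0.08020 + 0.28569×0.99678×0.96289 = -0.099722 + 0.274202 = 0.174480.
Q̄ = (S₀/π) × [bracket] = (1361/π) × 0.174480 = 75.59 W/m².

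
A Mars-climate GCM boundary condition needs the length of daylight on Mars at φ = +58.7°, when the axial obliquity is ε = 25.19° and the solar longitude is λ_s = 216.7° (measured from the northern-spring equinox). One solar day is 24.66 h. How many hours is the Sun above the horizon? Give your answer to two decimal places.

Solar declination: sin δ = sin ε · sin λ_s = sin 25.19° × sin 216.7° = -0.25436, so δ = -14.736°.
cos H₀ = −tan φ · tan δ = −tan(+58.7°) × tan(-14.736°) = 0.4326, so H₀ = 1.1234 rad = 64.37°.
Daylight = 2H₀/(2π) × 24.66 h = (1.1234/π) × 24.66 = 8.82 h.

8.82 h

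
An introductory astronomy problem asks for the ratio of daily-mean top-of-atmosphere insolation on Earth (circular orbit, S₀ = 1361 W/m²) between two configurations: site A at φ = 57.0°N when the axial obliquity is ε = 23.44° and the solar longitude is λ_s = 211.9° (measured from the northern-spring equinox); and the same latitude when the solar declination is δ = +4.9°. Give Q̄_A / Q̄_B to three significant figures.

Q̄_A / Q̄_B ≈ 0.432

— Configuration A (φ=+57.0°):
Solar declination: sin δ = sin ε · sin λ_s = sin 23.44° × sin 211.9° = -0.21021, so δ = -12.134°.
cos H₀ = −tan(+57.0°) tan(-12.134°) = 0.3311, H₀ = 1.2333 rad.
Bracket: H₀ sin φ sin δ + cos φ cos δ sin H₀ = 1.2333×0.83867×-0.21021 + 0.54464×0.97766×0.94360 = -0.217427 + 0.502441 = 0.285014.
Q̄ = (S₀/π) × [bracket] = (1361/π) × 0.285014 = 123.47 W/m².
— Configuration B (φ=+57.0°):
cos H₀ = −tan(+57.0°) tan(+4.900°) = -0.1320, H₀ = 1.7032 rad.
Bracket: H₀ sin φ sin δ + cos φ cos δ sin H₀ = 1.7032×0.83867×0.08542 + 0.54464×0.99635×0.99125 = 0.122016 + 0.537904 = 0.659920.
Q̄ = (S₀/π) × [bracket] = (1361/π) × 0.659920 = 285.89 W/m².
Ratio Q̄_A / Q̄_B = 123.47 / 285.89 = 0.4319.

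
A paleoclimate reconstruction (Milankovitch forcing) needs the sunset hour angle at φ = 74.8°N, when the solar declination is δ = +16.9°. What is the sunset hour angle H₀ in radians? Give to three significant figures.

Sunrise equation: cos H₀ = −tan φ · tan δ = -1.1183 ≤ −1, so the Sun never sets (polar day) and H₀ = π.

H₀ = 3.14 rad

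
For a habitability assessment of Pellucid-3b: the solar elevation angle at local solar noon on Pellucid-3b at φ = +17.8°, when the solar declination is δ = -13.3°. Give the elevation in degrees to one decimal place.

At local noon the hour angle is zero, so the zenith angle equals |φ − δ| = |+17.8° − (-13.300°)| = 31.100°.
Elevation = 90° − 31.100° = 58.9°.

58.9°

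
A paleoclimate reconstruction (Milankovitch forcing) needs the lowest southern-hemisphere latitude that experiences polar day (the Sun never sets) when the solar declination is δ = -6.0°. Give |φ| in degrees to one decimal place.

|φ| = 84.0°

Polar day requires cos H₀ = −tan φ tan δ ≤ −1, i.e. tan φ tan δ ≥ 1.
The boundary is |tan φ| · |tan δ| = 1, so |φ| = 90° − |δ| = 90° − 6.0° = 84.0° in the southern hemisphere.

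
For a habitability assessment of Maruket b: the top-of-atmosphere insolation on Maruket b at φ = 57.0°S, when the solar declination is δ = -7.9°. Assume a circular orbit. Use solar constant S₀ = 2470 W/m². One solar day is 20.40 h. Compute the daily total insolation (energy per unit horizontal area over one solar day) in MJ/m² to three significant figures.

cos H₀ = −tan(-57.0°) tan(-7.900°) = -0.2137, H₀ = 1.7861 rad.
Bracket: H₀ sin φ sin δ + cos φ cos δ sin H₀ = 1.7861×-0.83867×-0.13744 + 0.54464×0.99051×0.97691 = 0.205878 + 0.527015 = 0.732893.
Q̄ = (S₀/π) × [bracket] = (2470/π) × 0.732893 = 576.22 W/m².
Daily total = Q̄ × 20.40 h × 3600 s/h = 576.22 × 20.40 × 3600 / 10⁶ = 42.32 MJ/m².

42.3 MJ/m²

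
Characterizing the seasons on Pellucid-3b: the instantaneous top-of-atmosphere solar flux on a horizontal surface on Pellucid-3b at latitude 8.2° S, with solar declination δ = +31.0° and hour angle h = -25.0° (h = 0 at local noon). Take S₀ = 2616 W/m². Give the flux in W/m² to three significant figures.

1.82e+03 W/m²

cos θ_z = sin φ sin δ + cos φ cos δ cos h = -0.073459 + 0.768915 = 0.695456.
Flux = S₀ · cos θ_z = 2616 × 0.695456 = 1819 W/m².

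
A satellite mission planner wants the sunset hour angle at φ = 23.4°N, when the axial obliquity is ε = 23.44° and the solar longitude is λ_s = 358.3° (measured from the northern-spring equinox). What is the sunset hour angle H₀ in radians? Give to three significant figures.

Solar declination: sin δ = sin ε · sin λ_s = sin 23.44° × sin 358.3° = -0.01180, so δ = -0.676°.
cos H₀ = −tan φ · tan δ = −tan(+23.4°) × tan(-0.676°) = 0.0051, so H₀ = 1.5657 rad = 89.71°.

H₀ = 1.57 rad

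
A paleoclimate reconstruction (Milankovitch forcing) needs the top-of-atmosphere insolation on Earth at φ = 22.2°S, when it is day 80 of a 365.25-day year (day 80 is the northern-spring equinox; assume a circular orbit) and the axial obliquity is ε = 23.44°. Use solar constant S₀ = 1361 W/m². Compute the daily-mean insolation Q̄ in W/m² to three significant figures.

Solar longitude: λ_s = 360° × (80 − 80)/365.25 = 0.000°.
sin δ = sin 23.44° × sin 0.000° = 0.00000, so δ = +0.000°.
cos H₀ = −tan(-22.2°) tan(+0.000°) = 0.0000, H₀ = 1.5708 rad.
Bracket: H₀ sin φ sin δ + cos φ cos δ sin H₀ = 1.5708×-0.37784×0.00000 + 0.92587×1.00000×1.00000 = -0.000000 + 0.925870 = 0.925870.
Q̄ = (S₀/π) × [bracket] = (1361/π) × 0.925870 = 401.1 W/m².

Q̄ ≈ 401 W/m²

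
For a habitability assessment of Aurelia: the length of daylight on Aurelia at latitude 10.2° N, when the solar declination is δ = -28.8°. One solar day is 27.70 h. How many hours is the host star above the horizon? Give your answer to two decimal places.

12.98 h

cos H₀ = −tan φ · tan δ = −tan(+10.2°) × tan(-28.800°) = 0.0989, so H₀ = 1.4717 rad = 84.32°.
Daylight = 2H₀/(2π) × 27.70 h = (1.4717/π) × 27.70 = 12.98 h.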